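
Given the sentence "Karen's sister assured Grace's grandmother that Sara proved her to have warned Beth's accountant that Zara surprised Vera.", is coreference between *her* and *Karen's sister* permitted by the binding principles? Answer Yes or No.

Yes

*her* is a pronoun; Principle B requires it to be free in its binding domain — the clause headed by 'proved'.
— Karen's sister: subject of the matrix clause; c-commands the pronoun but lies outside its binding domain — allowed.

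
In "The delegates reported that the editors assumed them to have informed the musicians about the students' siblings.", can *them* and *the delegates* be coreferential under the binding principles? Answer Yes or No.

*the delegates* is an R-expression; Principle C requires it to be free (not bound by any c-commanding expression).
— them: subject of the clause headed by 'informed'; the pronoun does not c-command the R-expression — coreference allowed.

Yes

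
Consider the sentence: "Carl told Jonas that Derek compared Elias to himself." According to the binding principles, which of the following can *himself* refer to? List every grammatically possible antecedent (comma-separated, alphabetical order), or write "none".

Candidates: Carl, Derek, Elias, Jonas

Derek, Elias

*himself* is a reflexive; Principle A requires it to be bound within its binding domain — the clause headed by 'compared'.
— Carl: subject of the matrix clause; c-commands the reflexive but lies outside its binding domain — cannot bind it (Principle A).
— Derek: subject of the clause headed by 'compared'; c-commands the reflexive within its binding domain — allowed (Principle A).
— Elias: object of the clause headed by 'compared'; c-commands the reflexive within its binding domain — allowed (Principle A).
— Jonas: object of the matrix clause; c-commands the reflexive but lies outside its binding domain — cannot bind it (Principle A).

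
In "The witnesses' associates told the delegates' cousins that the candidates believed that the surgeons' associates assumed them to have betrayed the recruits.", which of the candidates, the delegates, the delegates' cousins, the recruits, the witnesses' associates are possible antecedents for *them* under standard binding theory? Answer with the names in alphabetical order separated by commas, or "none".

*them* is a pronoun; Principle B requires it to be free in its binding domain — the clause headed by 'assumed'.
— the candidates: subject of the clause headed by 'believed'; c-commands the pronoun but lies outside its binding domain — allowed.
— the delegates: possessor inside the object DP of the matrix clause; does not c-command the pronoun — Principle B does not apply; allowed.
— the delegates' cousins: object of the matrix clause; c-commands the pronoun but lies outside its binding domain — allowed.
— the recruits: object of the clause headed by 'betrayed'; is c-commanded by the pronoun; coreference would bind this R-expression — blocked (Principle C).
— the witnesses' associates: subject of the matrix clause; c-commands the pronoun but lies outside its binding domain — allowed.

the candidates, the delegates, the delegates' cousins, the witnesses' associates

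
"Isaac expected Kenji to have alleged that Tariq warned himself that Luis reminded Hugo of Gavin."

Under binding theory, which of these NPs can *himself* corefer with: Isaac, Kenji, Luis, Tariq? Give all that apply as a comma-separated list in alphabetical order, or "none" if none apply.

Tariq

*himself* is a reflexive; Principle A requires it to be bound within its binding domain — the clause headed by 'warned'.
— Isaac: subject of the matrix clause; c-commands the reflexive but lies outside its binding domain — cannot bind it (Principle A).
— Kenji: subject of the clause headed by 'alleged'; c-commands the reflexive but lies outside its binding domain — cannot bind it (Principle A).
— Luis: subject of the clause headed by 'reminded'; does not c-command the reflexive — cannot bind it (Principle A).
— Tariq: subject of the clause headed by 'warned'; c-commands the reflexive within its binding domain — allowed (Principle A).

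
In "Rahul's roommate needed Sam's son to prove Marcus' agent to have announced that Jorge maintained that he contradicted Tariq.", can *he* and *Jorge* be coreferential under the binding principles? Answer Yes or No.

*Jorge* is an R-expression; Principle C requires it to be free (not bound by any c-commanding expression).
— he: subject of the clause headed by 'contradicted'; the pronoun does not c-command the R-expression — coreference allowed.

Yes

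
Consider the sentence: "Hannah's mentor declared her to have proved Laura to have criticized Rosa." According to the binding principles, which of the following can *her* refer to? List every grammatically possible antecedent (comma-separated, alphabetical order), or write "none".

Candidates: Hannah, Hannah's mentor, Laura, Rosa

Hannah

*her* is a pronoun; Principle B requires it to be free in its binding domain — the matrix clause.
— Hannah: possessor inside the subject DP of the matrix clause; does not c-command the pronoun — Principle B does not apply; allowed.
— Hannah's mentor: subject of the matrix clause; c-commands the pronoun within its binding domain — blocked (Principle B).
— Laura: subject of the clause headed by 'criticized'; is c-commanded by the pronoun; coreference would bind this R-expression — blocked (Principle C).
— Rosa: object of the clause headed by 'criticized'; is c-commanded by the pronoun; coreference would bind this R-expression — blocked (Principle C).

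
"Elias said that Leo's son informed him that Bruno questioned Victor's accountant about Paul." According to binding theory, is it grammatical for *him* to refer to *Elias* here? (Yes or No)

*Elias* is an R-expression; Principle C requires it to be free (not bound by any c-commanding expression).
— him: object of the clause headed by 'informed'; the pronoun does not c-command the R-expression — coreference allowed.

Yes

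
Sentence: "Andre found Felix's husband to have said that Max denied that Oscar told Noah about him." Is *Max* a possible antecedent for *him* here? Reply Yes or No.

*him* is a pronoun; Principle B requires it to be free in its binding domain — the clause headed by 'told'.
— Max: subject of the clause headed by 'denied'; c-commands the pronoun but lies outside its binding domain — allowed.

Yes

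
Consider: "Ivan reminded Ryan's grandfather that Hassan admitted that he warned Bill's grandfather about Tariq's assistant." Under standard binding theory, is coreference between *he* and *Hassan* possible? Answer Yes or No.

*Hassan* is an R-expression; Principle C requires it to be free (not bound by any c-commanding expression).
— he: subject of the clause headed by 'warned'; the pronoun does not c-command the R-expression — coreference allowed.

Yes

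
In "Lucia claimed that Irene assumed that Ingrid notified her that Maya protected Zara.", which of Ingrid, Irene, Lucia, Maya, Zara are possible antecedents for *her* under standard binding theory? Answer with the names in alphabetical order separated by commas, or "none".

Irene, Lucia

*her* is a pronoun; Principle B requires it to be free in its binding domain — the clause headed by 'notified'.
— Ingrid: subject of the clause headed by 'notified'; c-commands the pronoun within its binding domain — blocked (Principle B).
— Irene: subject of the clause headed by 'assumed'; c-commands the pronoun but lies outside its binding domain — allowed.
— Lucia: subject of the matrix clause; c-commands the pronoun but lies outside its binding domain — allowed.
— Maya: subject of the clause headed by 'protected'; is c-commanded by the pronoun; coreference would bind this R-expression — blocked (Principle C).
— Zara: object of the clause headed by 'protected'; is c-commanded by the pronoun; coreference would bind this R-expression — blocked (Principle C).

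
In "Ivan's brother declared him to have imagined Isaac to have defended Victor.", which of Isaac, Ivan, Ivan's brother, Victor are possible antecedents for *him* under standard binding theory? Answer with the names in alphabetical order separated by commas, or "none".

*him* is a pronoun; Principle B requires it to be free in its binding domain — the matrix clause.
— Isaac: subject of the clause headed by 'defended'; is c-commanded by the pronoun; coreference would bind this R-expression — blocked (Principle C).
— Ivan: possessor inside the subject DP of the matrix clause; does not c-command the pronoun — Principle B does not apply; allowed.
— Ivan's brother: subject of the matrix clause; c-commands the pronoun within its binding domain — blocked (Principle B).
— Victor: object of the clause headed by 'defended'; is c-commanded by the pronoun; coreference would bind this R-expression — blocked (Principle C).

Ivan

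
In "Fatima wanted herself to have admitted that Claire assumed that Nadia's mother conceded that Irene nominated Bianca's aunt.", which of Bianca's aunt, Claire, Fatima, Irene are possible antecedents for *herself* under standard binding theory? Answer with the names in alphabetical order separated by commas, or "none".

Fatima

*herself* is a reflexive; Principle A requires it to be bound within its binding domain — the matrix clause.
— Bianca's aunt: object of the clause headed by 'nominated'; does not c-command the reflexive — cannot bind it (Principle A).
— Claire: subject of the clause headed by 'assumed'; does not c-command the reflexive — cannot bind it (Principle A).
— Fatima: subject of the matrix clause; c-commands the reflexive within its binding domain — allowed (Principle A).
— Irene: subject of the clause headed by 'nominated'; does not c-command the reflexive — cannot bind it (Principle A).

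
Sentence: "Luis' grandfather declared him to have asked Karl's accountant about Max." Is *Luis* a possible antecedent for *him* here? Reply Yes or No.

*him* is a pronoun; Principle B requires it to be free in its binding domain — the matrix clause.
— Luis: possessor inside the subject DP of the matrix clause; does not c-command the pronoun — Principle B does not apply; allowed.

Yes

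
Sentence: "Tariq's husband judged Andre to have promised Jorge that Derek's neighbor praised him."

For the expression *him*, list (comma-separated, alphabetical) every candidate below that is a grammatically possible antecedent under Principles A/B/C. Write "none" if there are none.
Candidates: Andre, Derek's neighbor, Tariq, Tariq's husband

*him* is a pronoun; Principle B requires it to be free in its binding domain — the clause headed by 'praised'.
— Andre: subject of the clause headed by 'promised'; c-commands the pronoun but lies outside its binding domain — allowed.
— Derek's neighbor: subject of the clause headed by 'praised'; c-commands the pronoun within its binding domain — blocked (Principle B).
— Tariq: possessor inside the subject DP of the matrix clause; does not c-command the pronoun — Principle B does not apply; allowed.
— Tariq's husband: subject of the matrix clause; c-commands the pronoun but lies outside its binding domain — allowed.

Andre, Tariq, Tariq's husband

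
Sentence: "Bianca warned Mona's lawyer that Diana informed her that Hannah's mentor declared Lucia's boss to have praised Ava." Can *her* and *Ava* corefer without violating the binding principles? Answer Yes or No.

No

*Ava* is an R-expression; Principle C requires it to be free (not bound by any c-commanding expression).
— her: object of the clause headed by 'informed'; the pronoun c-commands the R-expression — coreference blocked (Principle C).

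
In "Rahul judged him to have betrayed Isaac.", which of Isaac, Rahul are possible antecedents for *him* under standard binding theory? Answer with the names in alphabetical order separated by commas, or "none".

none

*him* is a pronoun; Principle B requires it to be free in its binding domain — the matrix clause.
— Isaac: object of the clause headed by 'betrayed'; is c-commanded by the pronoun; coreference would bind this R-expression — blocked (Principle C).
— Rahul: subject of the matrix clause; c-commands the pronoun within its binding domain — blocked (Principle B).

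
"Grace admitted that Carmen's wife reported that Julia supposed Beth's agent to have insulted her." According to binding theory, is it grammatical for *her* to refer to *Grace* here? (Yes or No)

Yes

*Grace* is an R-expression; Principle C requires it to be free (not bound by any c-commanding expression).
— her: object of the clause headed by 'insulted'; the pronoun does not c-command the R-expression — coreference allowed.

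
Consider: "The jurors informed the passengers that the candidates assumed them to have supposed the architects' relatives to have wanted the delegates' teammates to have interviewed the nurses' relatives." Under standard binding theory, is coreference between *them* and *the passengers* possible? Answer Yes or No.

Yes

*the passengers* is an R-expression; Principle C requires it to be free (not bound by any c-commanding expression).
— them: subject of the clause headed by 'supposed'; the pronoun does not c-command the R-expression — coreference allowed.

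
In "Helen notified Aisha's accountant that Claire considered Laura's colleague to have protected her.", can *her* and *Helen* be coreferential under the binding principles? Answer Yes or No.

*Helen* is an R-expression; Principle C requires it to be free (not bound by any c-commanding expression).
— her: object of the clause headed by 'protected'; the pronoun does not c-command the R-expression — coreference allowed.

Yes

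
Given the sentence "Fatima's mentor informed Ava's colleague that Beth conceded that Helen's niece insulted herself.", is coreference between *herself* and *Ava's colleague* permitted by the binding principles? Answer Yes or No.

No

*herself* is a reflexive; Principle A requires it to be bound within its binding domain — the clause headed by 'insulted'.
— Ava's colleague: object of the matrix clause; c-commands the reflexive but lies outside its binding domain — cannot bind it (Principle A).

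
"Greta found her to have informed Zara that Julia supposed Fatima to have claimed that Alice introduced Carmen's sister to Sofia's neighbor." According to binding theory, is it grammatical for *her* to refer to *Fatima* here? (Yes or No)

No

*Fatima* is an R-expression; Principle C requires it to be free (not bound by any c-commanding expression).
— her: subject of the clause headed by 'informed'; the pronoun c-commands the R-expression — coreference blocked (Principle C).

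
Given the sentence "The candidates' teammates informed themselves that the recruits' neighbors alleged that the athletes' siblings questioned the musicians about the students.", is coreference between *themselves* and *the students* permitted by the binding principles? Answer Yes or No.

*themselves* is a reflexive; Principle A requires it to be bound within its binding domain — the matrix clause.
— the students: second object of the clause headed by 'questioned'; does not c-command the reflexive — cannot bind it (Principle A).

No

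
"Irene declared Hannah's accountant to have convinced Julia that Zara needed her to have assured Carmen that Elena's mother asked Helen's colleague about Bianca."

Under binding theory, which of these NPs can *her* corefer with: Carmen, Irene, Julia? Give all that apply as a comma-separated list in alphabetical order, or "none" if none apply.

*her* is a pronoun; Principle B requires it to be free in its binding domain — the clause headed by 'needed'.
— Carmen: object of the clause headed by 'assured'; is c-commanded by the pronoun; coreference would bind this R-expression — blocked (Principle C).
— Irene: subject of the matrix clause; c-commands the pronoun but lies outside its binding domain — allowed.
— Julia: object of the clause headed by 'convinced'; c-commands the pronoun but lies outside its binding domain — allowed.

Irene, Julia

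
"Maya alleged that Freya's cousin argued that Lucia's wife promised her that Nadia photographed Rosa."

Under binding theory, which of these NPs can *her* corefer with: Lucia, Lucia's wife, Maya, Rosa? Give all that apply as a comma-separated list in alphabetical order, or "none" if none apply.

*her* is a pronoun; Principle B requires it to be free in its binding domain — the clause headed by 'promised'.
— Lucia: possessor inside the subject DP of the clause headed by 'promised'; does not c-command the pronoun — Principle B does not apply; allowed.
— Lucia's wife: subject of the clause headed by 'promised'; c-commands the pronoun within its binding domain — blocked (Principle B).
— Maya: subject of the matrix clause; c-commands the pronoun but lies outside its binding domain — allowed.
— Rosa: object of the clause headed by 'photographed'; is c-commanded by the pronoun; coreference would bind this R-expression — blocked (Principle C).

Lucia, Maya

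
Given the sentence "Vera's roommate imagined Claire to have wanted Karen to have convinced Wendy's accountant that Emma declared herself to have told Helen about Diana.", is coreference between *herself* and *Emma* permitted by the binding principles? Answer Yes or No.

*herself* is a reflexive; Principle A requires it to be bound within its binding domain — the clause headed by 'declared'.
— Emma: subject of the clause headed by 'declared'; c-commands the reflexive within its binding domain — allowed (Principle A).

Yes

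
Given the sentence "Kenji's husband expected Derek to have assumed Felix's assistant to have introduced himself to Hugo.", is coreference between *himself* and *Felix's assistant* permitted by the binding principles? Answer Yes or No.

*himself* is a reflexive; Principle A requires it to be bound within its binding domain — the clause headed by 'introduced'.
— Felix's assistant: subject of the clause headed by 'introduced'; c-commands the reflexive within its binding domain — allowed (Principle A).

Yes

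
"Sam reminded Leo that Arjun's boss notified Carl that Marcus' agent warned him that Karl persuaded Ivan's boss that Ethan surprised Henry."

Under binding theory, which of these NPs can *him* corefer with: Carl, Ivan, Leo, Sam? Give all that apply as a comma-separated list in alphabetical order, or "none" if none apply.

*him* is a pronoun; Principle B requires it to be free in its binding domain — the clause headed by 'warned'.
— Carl: object of the clause headed by 'notified'; c-commands the pronoun but lies outside its binding domain — allowed.
— Ivan: possessor inside the object DP of the clause headed by 'persuaded'; is c-commanded by the pronoun; coreference would bind this R-expression — blocked (Principle C).
— Leo: object of the matrix clause; c-commands the pronoun but lies outside its binding domain — allowed.
— Sam: subject of the matrix clause; c-commands the pronoun but lies outside its binding domain — allowed.

Carl, Leo, Sam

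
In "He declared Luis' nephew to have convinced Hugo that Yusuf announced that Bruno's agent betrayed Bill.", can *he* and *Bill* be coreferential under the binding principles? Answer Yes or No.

No

*Bill* is an R-expression; Principle C requires it to be free (not bound by any c-commanding expression).
— he: subject of the matrix clause; the pronoun c-commands the R-expression — coreference blocked (Principle C).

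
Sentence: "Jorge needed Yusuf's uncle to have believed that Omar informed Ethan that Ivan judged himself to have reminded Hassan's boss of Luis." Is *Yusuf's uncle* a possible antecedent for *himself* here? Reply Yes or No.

No

*himself* is a reflexive; Principle A requires it to be bound within its binding domain — the clause headed by 'judged'.
— Yusuf's uncle: subject of the clause headed by 'believed'; c-commands the reflexive but lies outside its binding domain — cannot bind it (Principle A).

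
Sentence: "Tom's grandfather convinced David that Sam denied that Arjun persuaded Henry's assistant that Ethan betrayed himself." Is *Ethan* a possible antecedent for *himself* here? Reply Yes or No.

*himself* is a reflexive; Principle A requires it to be bound within its binding domain — the clause headed by 'betrayed'.
— Ethan: subject of the clause headed by 'betrayed'; c-commands the reflexive within its binding domain — allowed (Principle A).

Yes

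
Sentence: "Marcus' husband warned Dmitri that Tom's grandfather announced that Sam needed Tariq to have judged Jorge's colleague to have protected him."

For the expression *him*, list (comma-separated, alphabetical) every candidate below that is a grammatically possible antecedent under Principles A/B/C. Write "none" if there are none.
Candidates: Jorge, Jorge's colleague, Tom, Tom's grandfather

*him* is a pronoun; Principle B requires it to be free in its binding domain — the clause headed by 'protected'.
— Jorge: possessor inside the subject DP of the clause headed by 'protected'; does not c-command the pronoun — Principle B does not apply; allowed.
— Jorge's colleague: subject of the clause headed by 'protected'; c-commands the pronoun within its binding domain — blocked (Principle B).
— Tom: possessor inside the subject DP of the clause headed by 'announced'; does not c-command the pronoun — Principle B does not apply; allowed.
— Tom's grandfather: subject of the clause headed by 'announced'; c-commands the pronoun but lies outside its binding domain — allowed.

Jorge, Tom, Tom's grandfather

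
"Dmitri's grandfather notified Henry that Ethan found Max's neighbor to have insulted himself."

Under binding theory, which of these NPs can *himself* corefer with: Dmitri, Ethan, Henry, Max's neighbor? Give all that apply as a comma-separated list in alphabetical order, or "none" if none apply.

Max's neighbor

*himself* is a reflexive; Principle A requires it to be bound within its binding domain — the clause headed by 'insulted'.
— Dmitri: possessor inside the subject DP of the matrix clause; does not c-command the reflexive — cannot bind it (Principle A).
— Ethan: subject of the clause headed by 'found'; c-commands the reflexive but lies outside its binding domain — cannot bind it (Principle A).
— Henry: object of the matrix clause; c-commands the reflexive but lies outside its binding domain — cannot bind it (Principle A).
— Max's neighbor: subject of the clause headed by 'insulted'; c-commands the reflexive within its binding domain — allowed (Principle A).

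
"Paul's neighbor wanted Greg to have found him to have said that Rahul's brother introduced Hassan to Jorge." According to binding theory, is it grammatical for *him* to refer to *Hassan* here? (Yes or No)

No

*Hassan* is an R-expression; Principle C requires it to be free (not bound by any c-commanding expression).
— him: subject of the clause headed by 'said'; the pronoun c-commands the R-expression — coreference blocked (Principle C).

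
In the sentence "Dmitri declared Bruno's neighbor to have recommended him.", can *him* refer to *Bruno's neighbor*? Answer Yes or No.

No

*him* is a pronoun; Principle B requires it to be free in its binding domain — the clause headed by 'recommended'.
— Bruno's neighbor: subject of the clause headed by 'recommended'; c-commands the pronoun within its binding domain — blocked (Principle B).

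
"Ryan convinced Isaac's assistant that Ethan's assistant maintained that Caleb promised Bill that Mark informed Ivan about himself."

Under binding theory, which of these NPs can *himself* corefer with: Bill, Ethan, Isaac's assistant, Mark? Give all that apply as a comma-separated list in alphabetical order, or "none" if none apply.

*himself* is a reflexive; Principle A requires it to be bound within its binding domain — the clause headed by 'informed'.
— Bill: object of the clause headed by 'promised'; c-commands the reflexive but lies outside its binding domain — cannot bind it (Principle A).
— Ethan: possessor inside the subject DP of the clause headed by 'maintained'; does not c-command the reflexive — cannot bind it (Principle A).
— Isaac's assistant: object of the matrix clause; c-commands the reflexive but lies outside its binding domain — cannot bind it (Principle A).
— Mark: subject of the clause headed by 'informed'; c-commands the reflexive within its binding domain — allowed (Principle A).

Mark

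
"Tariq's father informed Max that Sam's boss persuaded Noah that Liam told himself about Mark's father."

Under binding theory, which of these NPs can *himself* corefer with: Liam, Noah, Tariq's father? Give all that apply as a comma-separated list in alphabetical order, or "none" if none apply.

Liam

*himself* is a reflexive; Principle A requires it to be bound within its binding domain — the clause headed by 'told'.
— Liam: subject of the clause headed by 'told'; c-commands the reflexive within its binding domain — allowed (Principle A).
— Noah: object of the clause headed by 'persuaded'; c-commands the reflexive but lies outside its binding domain — cannot bind it (Principle A).
— Tariq's father: subject of the matrix clause; c-commands the reflexive but lies outside its binding domain — cannot bind it (Principle A).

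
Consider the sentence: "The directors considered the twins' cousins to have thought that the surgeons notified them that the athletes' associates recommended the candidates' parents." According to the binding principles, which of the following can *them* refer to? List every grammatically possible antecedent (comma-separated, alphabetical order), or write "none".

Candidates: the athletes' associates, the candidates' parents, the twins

the twins

*them* is a pronoun; Principle B requires it to be free in its binding domain — the clause headed by 'notified'.
— the athletes' associates: subject of the clause headed by 'recommended'; is c-commanded by the pronoun; coreference would bind this R-expression — blocked (Principle C).
— the candidates' parents: object of the clause headed by 'recommended'; is c-commanded by the pronoun; coreference would bind this R-expression — blocked (Principle C).
— the twins: possessor inside the subject DP of the clause headed by 'thought'; does not c-command the pronoun — Principle B does not apply; allowed.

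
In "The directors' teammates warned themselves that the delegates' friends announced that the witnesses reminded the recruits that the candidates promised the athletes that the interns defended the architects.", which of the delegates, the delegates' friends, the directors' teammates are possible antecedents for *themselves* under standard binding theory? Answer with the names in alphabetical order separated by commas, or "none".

the directors' teammates

*themselves* is a reflexive; Principle A requires it to be bound within its binding domain — the matrix clause.
— the delegates: possessor inside the subject DP of the clause headed by 'announced'; does not c-command the reflexive — cannot bind it (Principle A).
— the delegates' friends: subject of the clause headed by 'announced'; does not c-command the reflexive — cannot bind it (Principle A).
— the directors' teammates: subject of the matrix clause; c-commands the reflexive within its binding domain — allowed (Principle A).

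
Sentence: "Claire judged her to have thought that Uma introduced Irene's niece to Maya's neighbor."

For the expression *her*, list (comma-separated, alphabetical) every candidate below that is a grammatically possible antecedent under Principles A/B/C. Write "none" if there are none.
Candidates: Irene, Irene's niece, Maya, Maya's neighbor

*her* is a pronoun; Principle B requires it to be free in its binding domain — the matrix clause.
— Irene: possessor inside the object DP of the clause headed by 'introduced'; is c-commanded by the pronoun; coreference would bind this R-expression — blocked (Principle C).
— Irene's niece: object of the clause headed by 'introduced'; is c-commanded by the pronoun; coreference would bind this R-expression — blocked (Principle C).
— Maya: possessor inside the second object DP of the clause headed by 'introduced'; is c-commanded by the pronoun; coreference would bind this R-expression — blocked (Principle C).
— Maya's neighbor: second object of the clause headed by 'introduced'; is c-commanded by the pronoun; coreference would bind this R-expression — blocked (Principle C).

none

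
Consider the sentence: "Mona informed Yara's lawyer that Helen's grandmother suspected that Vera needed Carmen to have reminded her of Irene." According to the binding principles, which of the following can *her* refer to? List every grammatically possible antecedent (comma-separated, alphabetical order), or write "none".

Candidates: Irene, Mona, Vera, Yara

*her* is a pronoun; Principle B requires it to be free in its binding domain — the clause headed by 'reminded'.
— Irene: second object of the clause headed by 'reminded'; is c-commanded by the pronoun; coreference would bind this R-expression — blocked (Principle C).
— Mona: subject of the matrix clause; c-commands the pronoun but lies outside its binding domain — allowed.
— Vera: subject of the clause headed by 'needed'; c-commands the pronoun but lies outside its binding domain — allowed.
— Yara: possessor inside the object DP of the matrix clause; does not c-command the pronoun — Principle B does not apply; allowed.

Mona, Vera, Yara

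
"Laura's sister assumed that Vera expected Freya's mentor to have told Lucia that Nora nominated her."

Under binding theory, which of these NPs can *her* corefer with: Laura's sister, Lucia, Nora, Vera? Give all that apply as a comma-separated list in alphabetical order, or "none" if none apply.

Laura's sister, Lucia, Vera

*her* is a pronoun; Principle B requires it to be free in its binding domain — the clause headed by 'nominated'.
— Laura's sister: subject of the matrix clause; c-commands the pronoun but lies outside its binding domain — allowed.
— Lucia: object of the clause headed by 'told'; c-commands the pronoun but lies outside its binding domain — allowed.
— Nora: subject of the clause headed by 'nominated'; c-commands the pronoun within its binding domain — blocked (Principle B).
— Vera: subject of the clause headed by 'expected'; c-commands the pronoun but lies outside its binding domain — allowed.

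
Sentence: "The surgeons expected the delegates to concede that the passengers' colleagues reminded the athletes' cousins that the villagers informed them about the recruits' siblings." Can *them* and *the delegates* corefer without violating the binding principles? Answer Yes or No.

Yes

*the delegates* is an R-expression; Principle C requires it to be free (not bound by any c-commanding expression).
— them: object of the clause headed by 'informed'; the pronoun does not c-command the R-expression — coreference allowed.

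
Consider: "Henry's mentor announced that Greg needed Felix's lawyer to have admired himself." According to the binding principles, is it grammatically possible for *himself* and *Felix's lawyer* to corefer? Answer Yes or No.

Yes

*himself* is a reflexive; Principle A requires it to be bound within its binding domain — the clause headed by 'admired'.
— Felix's lawyer: subject of the clause headed by 'admired'; c-commands the reflexive within its binding domain — allowed (Principle A).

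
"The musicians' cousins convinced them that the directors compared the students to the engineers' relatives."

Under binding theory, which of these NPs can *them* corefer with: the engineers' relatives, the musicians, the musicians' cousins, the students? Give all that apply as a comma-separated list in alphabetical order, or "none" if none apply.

*them* is a pronoun; Principle B requires it to be free in its binding domain — the matrix clause.
— the engineers' relatives: second object of the clause headed by 'compared'; is c-commanded by the pronoun; coreference would bind this R-expression — blocked (Principle C).
— the musicians: possessor inside the subject DP of the matrix clause; does not c-command the pronoun — Principle B does not apply; allowed.
— the musicians' cousins: subject of the matrix clause; c-commands the pronoun within its binding domain — blocked (Principle B).
— the students: object of the clause headed by 'compared'; is c-commanded by the pronoun; coreference would bind this R-expression — blocked (Principle C).

the musicians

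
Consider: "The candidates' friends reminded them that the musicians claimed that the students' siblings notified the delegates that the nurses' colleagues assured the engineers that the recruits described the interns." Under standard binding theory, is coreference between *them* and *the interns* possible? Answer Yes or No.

No

*the interns* is an R-expression; Principle C requires it to be free (not bound by any c-commanding expression).
— them: object of the matrix clause; the pronoun c-commands the R-expression — coreference blocked (Principle C).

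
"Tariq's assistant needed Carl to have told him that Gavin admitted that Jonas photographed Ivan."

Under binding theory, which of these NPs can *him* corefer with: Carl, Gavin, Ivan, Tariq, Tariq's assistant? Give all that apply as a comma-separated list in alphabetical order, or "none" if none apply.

*him* is a pronoun; Principle B requires it to be free in its binding domain — the clause headed by 'told'.
— Carl: subject of the clause headed by 'told'; c-commands the pronoun within its binding domain — blocked (Principle B).
— Gavin: subject of the clause headed by 'admitted'; is c-commanded by the pronoun; coreference would bind this R-expression — blocked (Principle C).
— Ivan: object of the clause headed by 'photographed'; is c-commanded by the pronoun; coreference would bind this R-expression — blocked (Principle C).
— Tariq: possessor inside the subject DP of the matrix clause; does not c-command the pronoun — Principle B does not apply; allowed.
— Tariq's assistant: subject of the matrix clause; c-commands the pronoun but lies outside its binding domain — allowed.

Tariq, Tariq's assistant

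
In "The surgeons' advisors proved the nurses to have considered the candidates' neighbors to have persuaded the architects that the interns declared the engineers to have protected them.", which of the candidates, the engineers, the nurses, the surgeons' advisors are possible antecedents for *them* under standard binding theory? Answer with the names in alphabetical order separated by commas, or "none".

the candidates, the nurses, the surgeons' advisors

*them* is a pronoun; Principle B requires it to be free in its binding domain — the clause headed by 'protected'.
— the candidates: possessor inside the subject DP of the clause headed by 'persuaded'; does not c-command the pronoun — Principle B does not apply; allowed.
— the engineers: subject of the clause headed by 'protected'; c-commands the pronoun within its binding domain — blocked (Principle B).
— the nurses: subject of the clause headed by 'considered'; c-commands the pronoun but lies outside its binding domain — allowed.
— the surgeons' advisors: subject of the matrix clause; c-commands the pronoun but lies outside its binding domain — allowed.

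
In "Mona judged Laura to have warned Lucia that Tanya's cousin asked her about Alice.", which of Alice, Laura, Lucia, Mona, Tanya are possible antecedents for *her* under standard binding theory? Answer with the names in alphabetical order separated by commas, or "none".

Laura, Lucia, Mona, Tanya

*her* is a pronoun; Principle B requires it to be free in its binding domain — the clause headed by 'asked'.
— Alice: second object of the clause headed by 'asked'; is c-commanded by the pronoun; coreference would bind this R-expression — blocked (Principle C).
— Laura: subject of the clause headed by 'warned'; c-commands the pronoun but lies outside its binding domain — allowed.
— Lucia: object of the clause headed by 'warned'; c-commands the pronoun but lies outside its binding domain — allowed.
— Mona: subject of the matrix clause; c-commands the pronoun but lies outside its binding domain — allowed.
— Tanya: possessor inside the subject DP of the clause headed by 'asked'; does not c-command the pronoun — Principle B does not apply; allowed.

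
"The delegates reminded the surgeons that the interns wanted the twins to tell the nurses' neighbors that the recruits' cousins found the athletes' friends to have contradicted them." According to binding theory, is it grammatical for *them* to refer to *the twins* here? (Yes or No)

Yes

*the twins* is an R-expression; Principle C requires it to be free (not bound by any c-commanding expression).
— them: object of the clause headed by 'contradicted'; the pronoun does not c-command the R-expression — coreference allowed.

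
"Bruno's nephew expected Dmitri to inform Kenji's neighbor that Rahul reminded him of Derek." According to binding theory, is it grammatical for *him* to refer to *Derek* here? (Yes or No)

*Derek* is an R-expression; Principle C requires it to be free (not bound by any c-commanding expression).
— him: object of the clause headed by 'reminded'; the pronoun c-commands the R-expression — coreference blocked (Principle C).

No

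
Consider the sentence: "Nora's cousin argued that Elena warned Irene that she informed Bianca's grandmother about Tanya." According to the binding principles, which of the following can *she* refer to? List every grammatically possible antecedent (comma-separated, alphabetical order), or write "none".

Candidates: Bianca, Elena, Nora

Elena, Nora

*she* is a pronoun; Principle B requires it to be free in its binding domain — the clause headed by 'informed'.
— Bianca: possessor inside the object DP of the clause headed by 'informed'; is c-commanded by the pronoun; coreference would bind this R-expression — blocked (Principle C).
— Elena: subject of the clause headed by 'warned'; c-commands the pronoun but lies outside its binding domain — allowed.
— Nora: possessor inside the subject DP of the matrix clause; does not c-command the pronoun — Principle B does not apply; allowed.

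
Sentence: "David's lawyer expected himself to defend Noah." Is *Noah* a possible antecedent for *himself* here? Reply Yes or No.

*himself* is a reflexive; Principle A requires it to be bound within its binding domain — the matrix clause.
— Noah: object of the clause headed by 'defend'; does not c-command the reflexive — cannot bind it (Principle A).

No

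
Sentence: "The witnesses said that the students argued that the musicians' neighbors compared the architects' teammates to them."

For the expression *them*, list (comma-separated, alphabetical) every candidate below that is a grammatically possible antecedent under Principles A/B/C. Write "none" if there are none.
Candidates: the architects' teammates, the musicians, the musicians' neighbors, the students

*them* is a pronoun; Principle B requires it to be free in its binding domain — the clause headed by 'compared'.
— the architects' teammates: object of the clause headed by 'compared'; c-commands the pronoun within its binding domain — blocked (Principle B).
— the musicians: possessor inside the subject DP of the clause headed by 'compared'; does not c-command the pronoun — Principle B does not apply; allowed.
— the musicians' neighbors: subject of the clause headed by 'compared'; c-commands the pronoun within its binding domain — blocked (Principle B).
— the students: subject of the clause headed by 'argued'; c-commands the pronoun but lies outside its binding domain — allowed.

the musicians, the students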